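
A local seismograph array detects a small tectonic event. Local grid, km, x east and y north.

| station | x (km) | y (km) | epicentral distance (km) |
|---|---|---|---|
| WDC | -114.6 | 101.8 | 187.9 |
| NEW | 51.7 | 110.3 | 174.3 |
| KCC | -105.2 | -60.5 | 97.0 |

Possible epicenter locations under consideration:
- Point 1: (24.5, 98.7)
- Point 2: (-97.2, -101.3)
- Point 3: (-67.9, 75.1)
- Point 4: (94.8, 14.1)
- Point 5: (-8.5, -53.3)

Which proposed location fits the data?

Point 5

For each candidate, compare |candidate − station| to the reported distance:
Point 1: residuals WDC 48.8, NEW 144.7, KCC 108.3 → max 144.7 km
Point 2: residuals WDC 15.9, NEW 84.4, KCC 55.4 → max 84.4 km
Point 3: residuals WDC 134.1, NEW 49.6, KCC 43.6 → max 134.1 km
Point 4: residuals WDC 39.1, NEW 68.9, KCC 116.5 → max 116.5 km
Point 5: residuals WDC 0.0, NEW 0.0, KCC 0.0 → max 0.0 km
Only Point 5 has all residuals ≈ 0.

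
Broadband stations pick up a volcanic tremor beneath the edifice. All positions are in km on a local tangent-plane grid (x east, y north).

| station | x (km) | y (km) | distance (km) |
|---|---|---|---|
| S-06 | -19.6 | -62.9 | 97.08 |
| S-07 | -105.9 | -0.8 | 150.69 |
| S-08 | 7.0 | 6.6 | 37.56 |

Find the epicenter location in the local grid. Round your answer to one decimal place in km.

Circle about each station: (x + 19.6)² + (y + 62.9)² = 97.08²; (x + 105.9)² + (y + 0.8)² = 150.69²; (x − 7.0)² + (y − 6.6)² = 37.56².
Subtracting pairs of circle equations eliminates x²+y² and gives linear equations (the radical axes):
-172.6 x + 124.2 y = -6408.07
53.2 x + 139.0 y = 3765.76
Solving the 2×2 system: x ≈ 44.4, y ≈ 10.1 km.

(44.4, 10.1)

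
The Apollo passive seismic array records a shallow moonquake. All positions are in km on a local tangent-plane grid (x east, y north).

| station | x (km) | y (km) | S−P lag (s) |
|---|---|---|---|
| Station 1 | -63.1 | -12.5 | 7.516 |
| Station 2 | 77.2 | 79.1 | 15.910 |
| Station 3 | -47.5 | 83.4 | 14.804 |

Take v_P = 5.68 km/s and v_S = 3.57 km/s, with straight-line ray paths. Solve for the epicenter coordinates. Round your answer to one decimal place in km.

-2.3 km east, -51.5 km north

Distance from S−P lag: d = Δt · v_P v_S / (v_P − v_S) = Δt · (5.68·3.57)/(5.68−3.57) ≈ 9.6102·Δt.
So d_Station 1 = 72.23, d_Station 2 = 152.90, d_Station 3 = 142.27 km.
Circle about each station: (x + 63.1)² + (y + 12.5)² = 72.23²; (x − 77.2)² + (y − 79.1)² = 152.90²; (x + 47.5)² + (y − 83.4)² = 142.27².
Subtracting the Station 1 equation from the Station 2 and Station 3 equations removes the quadratic terms:
280.6 x + 183.2 y = -10082.45
31.2 x + 191.8 y = -9949.63
Solving the 2×2 system: x ≈ -2.3, y ≈ -51.5 km.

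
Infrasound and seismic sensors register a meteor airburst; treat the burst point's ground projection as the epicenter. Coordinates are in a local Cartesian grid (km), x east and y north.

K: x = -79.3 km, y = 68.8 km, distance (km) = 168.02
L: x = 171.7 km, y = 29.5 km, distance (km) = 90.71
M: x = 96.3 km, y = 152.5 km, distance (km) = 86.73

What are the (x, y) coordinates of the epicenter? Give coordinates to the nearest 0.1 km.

88.7 km east, 66.1 km north

Circle about each station: (x + 79.3)² + (y − 68.8)² = 168.02²; (x − 171.7)² + (y − 29.5)² = 90.71²; (x − 96.3)² + (y − 152.5)² = 86.73².
Subtracting pairs of circle equations eliminates x²+y² and gives linear equations (the radical axes):
502.0 x − 78.6 y = 39331.63
351.2 x + 167.4 y = 42216.64
Solving the 2×2 system: x ≈ 88.7, y ≈ 66.1 km.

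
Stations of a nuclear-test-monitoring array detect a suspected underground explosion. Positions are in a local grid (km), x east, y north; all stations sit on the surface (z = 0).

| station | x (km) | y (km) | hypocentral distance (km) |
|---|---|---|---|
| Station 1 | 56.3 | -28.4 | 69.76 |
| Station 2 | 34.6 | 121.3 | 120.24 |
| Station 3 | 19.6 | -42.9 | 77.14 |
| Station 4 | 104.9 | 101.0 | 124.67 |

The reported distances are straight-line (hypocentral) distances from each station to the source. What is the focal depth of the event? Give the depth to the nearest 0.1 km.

z ≈ 51.6 km

Each station gives a sphere (x−x_i)² + (y−y_i)² + z² = d_i² (stations at z=0).
Subtracting the Station 1 sphere from Station 2 and Station 3: z² cancels, leaving linear equations in x and y:
-43.4 x + 299.4 y = 2343.40
-73.4 x − 29.0 y = -2835.80
Solving: x ≈ 33.617, y ≈ 12.700 km (keep extra digits for the depth step; rounded: 33.6, 12.7).
Then from the Station 1 sphere: z² = 69.76² − (x − 56.3)² − (y + 28.4)² with x = 33.617, y = 12.700, so z ≈ 51.602 ≈ 51.6 km.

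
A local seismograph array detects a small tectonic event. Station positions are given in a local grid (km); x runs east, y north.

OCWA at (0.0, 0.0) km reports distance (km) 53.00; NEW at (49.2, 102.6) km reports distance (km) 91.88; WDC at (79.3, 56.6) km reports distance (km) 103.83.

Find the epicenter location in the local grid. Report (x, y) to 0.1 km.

-24.1 km east, 47.2 km north

Circle about each station: x² + y² = 53.00²; (x − 49.2)² + (y − 102.6)² = 91.88²; (x − 79.3)² + (y − 56.6)² = 103.83².
Subtracting pairs of circle equations eliminates x²+y² and gives linear equations (the radical axes):
98.4 x + 205.2 y = 7314.47
158.6 x + 113.2 y = 1520.38
Solving the 2×2 system: x ≈ -24.1, y ≈ 47.2 km.
Check against OCWA (with the unrounded x, y): √(x²+y²) = 53.00 ≈ 53.00 km. ✓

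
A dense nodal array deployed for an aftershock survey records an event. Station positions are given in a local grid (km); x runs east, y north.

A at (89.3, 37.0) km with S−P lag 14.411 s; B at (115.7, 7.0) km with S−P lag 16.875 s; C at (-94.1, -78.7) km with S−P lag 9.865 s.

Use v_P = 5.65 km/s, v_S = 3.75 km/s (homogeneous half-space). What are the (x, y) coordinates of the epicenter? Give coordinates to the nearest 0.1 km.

-71.2 km east, 28.9 km north

Distance from S−P lag: d = Δt · v_P v_S / (v_P − v_S) = Δt · (5.65·3.75)/(5.65−3.75) ≈ 11.1513·Δt.
So d_A = 160.70, d_B = 188.18, d_C = 110.01 km.
Circle about each station: (x − 89.3)² + (y − 37.0)² = 160.70²; (x − 115.7)² + (y − 7.0)² = 188.18²; (x + 94.1)² + (y + 78.7)² = 110.01².
Subtracting the A equation from the B and C equations removes the quadratic terms:
52.8 x − 60.0 y = -5495.22
-366.8 x − 231.4 y = 19427.30
Solving the 2×2 system: x ≈ -71.2, y ≈ 28.9 km.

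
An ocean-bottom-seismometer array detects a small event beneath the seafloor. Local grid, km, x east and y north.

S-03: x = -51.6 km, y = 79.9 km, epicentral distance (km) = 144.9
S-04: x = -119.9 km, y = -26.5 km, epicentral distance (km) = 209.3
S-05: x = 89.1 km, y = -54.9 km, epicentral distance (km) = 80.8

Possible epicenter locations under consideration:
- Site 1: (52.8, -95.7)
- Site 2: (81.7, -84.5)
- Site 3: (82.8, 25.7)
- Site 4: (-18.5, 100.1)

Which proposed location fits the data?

Site 3

For each candidate, compare |candidate − station| to the reported distance:
Site 1: residuals S-03 59.4, S-04 23.3, S-05 26.2 → max 59.4 km
Site 2: residuals S-03 66.8, S-04 0.5, S-05 50.3 → max 66.8 km
Site 3: residuals S-03 0.0, S-04 0.0, S-05 0.0 → max 0.0 km
Site 4: residuals S-03 106.1, S-04 47.1, S-05 107.9 → max 107.9 km
Only Site 3 has all residuals ≈ 0.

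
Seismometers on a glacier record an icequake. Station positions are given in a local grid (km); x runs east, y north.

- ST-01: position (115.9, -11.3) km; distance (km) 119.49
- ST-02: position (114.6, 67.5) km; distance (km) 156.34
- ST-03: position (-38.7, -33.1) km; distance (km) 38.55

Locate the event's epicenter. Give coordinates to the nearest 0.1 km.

Circle about each station: (x − 115.9)² + (y + 11.3)² = 119.49²; (x − 114.6)² + (y − 67.5)² = 156.34²; (x + 38.7)² + (y + 33.1)² = 38.55².
Subtracting the ST-01 equation from the ST-02 and ST-03 equations removes the quadratic terms:
-2.6 x + 157.6 y = -6035.43
-309.2 x − 43.6 y = 1824.56
Solving the 2×2 system: x ≈ -0.5, y ≈ -38.3 km.

-0.5 km east, -38.3 km north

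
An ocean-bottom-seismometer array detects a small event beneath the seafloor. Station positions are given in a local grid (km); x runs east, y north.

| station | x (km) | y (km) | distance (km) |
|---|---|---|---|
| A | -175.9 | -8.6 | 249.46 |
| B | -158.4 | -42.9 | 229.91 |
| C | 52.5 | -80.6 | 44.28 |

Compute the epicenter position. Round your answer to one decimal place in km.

71.5 km east, -40.6 km north

Circle about each station: (x + 175.9)² + (y + 8.6)² = 249.46²; (x + 158.4)² + (y + 42.9)² = 229.91²; (x − 52.5)² + (y + 80.6)² = 44.28².
Subtracting the A equation from the B and C equations removes the quadratic terms:
35.0 x − 68.6 y = 5287.88
456.8 x − 144.0 y = 38507.41
Solving the 2×2 system: x ≈ 71.5, y ≈ -40.6 km.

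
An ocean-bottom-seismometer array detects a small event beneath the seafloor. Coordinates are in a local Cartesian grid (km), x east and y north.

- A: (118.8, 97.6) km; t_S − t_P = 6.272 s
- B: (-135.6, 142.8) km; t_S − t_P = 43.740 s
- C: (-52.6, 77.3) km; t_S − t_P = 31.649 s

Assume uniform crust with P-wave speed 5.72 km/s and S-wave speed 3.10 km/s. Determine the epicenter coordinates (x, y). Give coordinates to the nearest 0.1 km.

Distance from S−P lag: d = Δt · v_P v_S / (v_P − v_S) = Δt · (5.72·3.10)/(5.72−3.10) ≈ 6.7679·Δt.
So d_A = 42.45, d_B = 296.03, d_C = 214.20 km.
Circle about each station: (x − 118.8)² + (y − 97.6)² = 42.45²; (x + 135.6)² + (y − 142.8)² = 296.03²; (x + 52.6)² + (y − 77.3)² = 214.20².
Subtracting pairs of circle equations eliminates x²+y² and gives linear equations (the radical axes):
-508.8 x + 90.4 y = -70691.76
-342.8 x − 40.6 y = -58976.79
Solving the 2×2 system: x ≈ 158.8, y ≈ 111.8 km.

158.8 km east, 111.8 km north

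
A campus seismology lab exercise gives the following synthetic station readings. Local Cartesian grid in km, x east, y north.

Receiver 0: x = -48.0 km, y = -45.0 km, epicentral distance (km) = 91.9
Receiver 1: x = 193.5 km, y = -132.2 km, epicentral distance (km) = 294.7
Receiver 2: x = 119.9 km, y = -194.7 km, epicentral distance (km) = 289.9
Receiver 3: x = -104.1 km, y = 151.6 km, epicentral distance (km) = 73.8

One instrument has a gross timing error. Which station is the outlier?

Receiver 3

Solve using three stations at a time. Using Receiver 0, Receiver 1, Receiver 2 (subtract circle equations pairwise → linear system) gives (x, y) ≈ (-40.7, 46.6).
Distances from that point to each station vs reported:
  Receiver 0: calculated 91.9 vs reported 91.9 → residual 0.0 km
  Receiver 1: calculated 294.7 vs reported 294.7 → residual 0.0 km
  Receiver 2: calculated 289.9 vs reported 289.9 → residual 0.0 km
  Receiver 3: calculated 122.6 vs reported 73.8 → residual 48.8 km
Receiver 0, Receiver 1, Receiver 2 are mutually consistent (residuals ≈ 0); Receiver 3 is off by 48.8 km.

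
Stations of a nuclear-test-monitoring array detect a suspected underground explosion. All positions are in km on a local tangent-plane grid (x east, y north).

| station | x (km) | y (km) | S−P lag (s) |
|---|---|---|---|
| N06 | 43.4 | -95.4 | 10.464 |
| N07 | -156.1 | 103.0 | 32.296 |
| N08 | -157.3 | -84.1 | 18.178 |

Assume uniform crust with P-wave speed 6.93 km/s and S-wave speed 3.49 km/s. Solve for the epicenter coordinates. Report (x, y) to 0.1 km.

-29.5 km east, -85.5 km north

Distance from S−P lag: d = Δt · v_P v_S / (v_P − v_S) = Δt · (6.93·3.49)/(6.93−3.49) ≈ 7.0307·Δt.
So d_N06 = 73.57, d_N07 = 227.06, d_N08 = 127.80 km.
Circle about each station: (x − 43.4)² + (y + 95.4)² = 73.57²; (x + 156.1)² + (y − 103.0)² = 227.06²; (x + 157.3)² + (y + 84.1)² = 127.80².
Subtracting pairs of circle equations eliminates x²+y² and gives linear equations (the radical axes):
-399.0 x + 396.8 y = -22152.21
-401.4 x + 22.6 y = 9911.08
Solving the 2×2 system: x ≈ -29.5, y ≈ -85.5 km.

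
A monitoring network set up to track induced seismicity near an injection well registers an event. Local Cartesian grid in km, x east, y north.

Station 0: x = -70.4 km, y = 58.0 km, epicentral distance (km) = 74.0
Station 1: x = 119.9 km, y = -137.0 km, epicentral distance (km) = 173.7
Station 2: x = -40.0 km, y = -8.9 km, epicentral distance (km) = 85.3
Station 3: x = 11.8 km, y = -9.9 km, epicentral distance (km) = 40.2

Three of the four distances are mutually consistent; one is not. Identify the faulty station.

Station 0

Solve using three stations at a time. Using Station 1, Station 2, Station 3 (subtract circle equations pairwise → linear system) gives (x, y) ≈ (41.1, 17.8).
Distances from that point to each station vs reported:
  Station 0: calculated 118.5 vs reported 74.0 → residual 44.5 km
  Station 1: calculated 173.7 vs reported 173.7 → residual 0.0 km
  Station 2: calculated 85.3 vs reported 85.3 → residual 0.0 km
  Station 3: calculated 40.3 vs reported 40.2 → residual 0.1 km
Station 1, Station 2, Station 3 are mutually consistent (residuals ≈ 0); Station 0 is off by 44.5 km.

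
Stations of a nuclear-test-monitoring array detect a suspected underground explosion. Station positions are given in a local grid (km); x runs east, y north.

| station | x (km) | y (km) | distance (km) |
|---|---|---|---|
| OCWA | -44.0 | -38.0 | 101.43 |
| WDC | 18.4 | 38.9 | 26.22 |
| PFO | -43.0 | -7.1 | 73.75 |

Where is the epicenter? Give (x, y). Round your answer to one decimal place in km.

Circle about each station: (x + 44.0)² + (y + 38.0)² = 101.43²; (x − 18.4)² + (y − 38.9)² = 26.22²; (x + 43.0)² + (y + 7.1)² = 73.75².
Subtracting pairs of circle equations eliminates x²+y² and gives linear equations (the radical axes):
124.8 x + 153.8 y = 8072.33
2.0 x + 61.8 y = 3368.39
Solving the 2×2 system: x ≈ -2.6, y ≈ 54.6 km.

x ≈ -2.6 km, y ≈ 54.6 km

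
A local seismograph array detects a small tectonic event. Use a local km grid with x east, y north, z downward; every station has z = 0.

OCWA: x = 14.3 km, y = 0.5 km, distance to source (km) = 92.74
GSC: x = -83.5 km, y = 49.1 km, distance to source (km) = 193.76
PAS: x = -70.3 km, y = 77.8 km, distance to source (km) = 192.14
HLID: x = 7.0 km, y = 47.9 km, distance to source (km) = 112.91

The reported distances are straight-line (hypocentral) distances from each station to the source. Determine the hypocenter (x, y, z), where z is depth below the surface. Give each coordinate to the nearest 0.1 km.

x ≈ 98.0 km, y ≈ -6.1 km, depth ≈ 39.4 km

Each station gives a sphere (x−x_i)² + (y−y_i)² + z² = d_i² (stations at z=0).
Subtracting the OCWA sphere from GSC and PAS: z² cancels, leaving linear equations in x and y:
-195.6 x + 97.2 y = -19763.91
-169.2 x + 154.6 y = -17526.88
Solving: x ≈ 98.009, y ≈ -6.105 km (keep extra digits for the depth step; rounded: 98.0, -6.1).
Then from the OCWA sphere: z² = 92.74² − (x − 14.3)² − (y − 0.5)² with x = 98.009, y = -6.105, so z ≈ 39.369 ≈ 39.4 km.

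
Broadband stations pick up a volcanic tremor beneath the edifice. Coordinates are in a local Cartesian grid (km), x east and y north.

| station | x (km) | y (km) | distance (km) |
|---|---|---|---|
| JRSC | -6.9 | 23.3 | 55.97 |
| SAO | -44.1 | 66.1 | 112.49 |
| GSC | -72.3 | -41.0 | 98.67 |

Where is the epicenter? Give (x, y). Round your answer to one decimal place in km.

Circle about each station: (x + 6.9)² + (y − 23.3)² = 55.97²; (x + 44.1)² + (y − 66.1)² = 112.49²; (x + 72.3)² + (y + 41.0)² = 98.67².
Subtracting the JRSC equation from the SAO and GSC equations removes the quadratic terms:
-74.4 x + 85.6 y = -3797.84
-130.8 x − 128.6 y = -285.34
Solving the 2×2 system: x ≈ 24.7, y ≈ -22.9 km.
Check against JRSC (with the unrounded x, y): √((x + 6.9)²+(y − 23.3)²) = 55.97 ≈ 55.97 km. ✓

(24.7, -22.9)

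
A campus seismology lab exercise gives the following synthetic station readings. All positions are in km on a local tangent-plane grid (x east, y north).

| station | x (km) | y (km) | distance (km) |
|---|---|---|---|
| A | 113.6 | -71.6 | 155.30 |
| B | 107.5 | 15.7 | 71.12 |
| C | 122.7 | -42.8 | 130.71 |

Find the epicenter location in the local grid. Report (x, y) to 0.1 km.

Circle about each station: (x − 113.6)² + (y + 71.6)² = 155.30²; (x − 107.5)² + (y − 15.7)² = 71.12²; (x − 122.7)² + (y + 42.8)² = 130.71².
Subtracting the A equation from the B and C equations removes the quadratic terms:
-12.2 x + 174.6 y = 12831.26
18.2 x + 57.6 y = 5888.60
Solving the 2×2 system: x ≈ 74.5, y ≈ 78.7 km.

(74.5, 78.7)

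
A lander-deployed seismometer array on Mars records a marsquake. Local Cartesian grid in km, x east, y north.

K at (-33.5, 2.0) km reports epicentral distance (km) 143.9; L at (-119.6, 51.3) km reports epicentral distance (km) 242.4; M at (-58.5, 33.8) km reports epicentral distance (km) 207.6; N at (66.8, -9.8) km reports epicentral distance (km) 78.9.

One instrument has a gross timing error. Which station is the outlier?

M

Solve using three stations at a time. Using K, L, N (subtract circle equations pairwise → linear system) gives (x, y) ≈ (79.0, -87.6).
Distances from that point to each station vs reported:
  K: calculated 143.8 vs reported 143.9 → residual 0.1 km
  L: calculated 242.4 vs reported 242.4 → residual 0.0 km
  M: calculated 183.4 vs reported 207.6 → residual 24.2 km
  N: calculated 78.8 vs reported 78.9 → residual 0.1 km
K, L, N are mutually consistent (residuals ≈ 0); M is off by 24.2 km.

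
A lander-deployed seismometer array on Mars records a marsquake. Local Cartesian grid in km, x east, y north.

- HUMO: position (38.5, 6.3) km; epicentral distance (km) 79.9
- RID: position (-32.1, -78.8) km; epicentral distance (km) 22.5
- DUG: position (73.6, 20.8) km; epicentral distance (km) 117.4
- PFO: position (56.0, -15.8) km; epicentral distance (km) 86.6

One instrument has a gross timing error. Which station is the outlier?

RID

Solve using three stations at a time. Using HUMO, DUG, PFO (subtract circle equations pairwise → linear system) gives (x, y) ≈ (-27.7, -38.9).
Distances from that point to each station vs reported:
  HUMO: calculated 80.1 vs reported 79.9 → residual 0.2 km
  RID: calculated 40.2 vs reported 22.5 → residual 17.7 km
  DUG: calculated 117.6 vs reported 117.4 → residual 0.2 km
  PFO: calculated 86.8 vs reported 86.6 → residual 0.2 km
HUMO, DUG, PFO are mutually consistent (residuals ≈ 0); RID is off by 17.7 km.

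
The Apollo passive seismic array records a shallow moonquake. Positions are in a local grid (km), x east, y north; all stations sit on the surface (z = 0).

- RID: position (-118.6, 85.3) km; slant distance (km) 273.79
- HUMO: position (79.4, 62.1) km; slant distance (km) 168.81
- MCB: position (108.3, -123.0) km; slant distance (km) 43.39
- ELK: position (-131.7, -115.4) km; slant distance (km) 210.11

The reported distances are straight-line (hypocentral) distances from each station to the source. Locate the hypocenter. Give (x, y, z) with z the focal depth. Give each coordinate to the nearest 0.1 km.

Each station gives a sphere (x−x_i)² + (y−y_i)² + z² = d_i² (stations at z=0).
Subtracting the RID sphere from HUMO and MCB: z² cancels, leaving linear equations in x and y:
396.0 x − 46.4 y = 35282.87
453.8 x − 416.6 y = 78594.11
Solving: x ≈ 76.795, y ≈ -105.004 km (keep extra digits for the depth step; rounded: 76.8, -105.0).
Then from the RID sphere: z² = 273.79² − (x + 118.6)² − (y − 85.3)² with x = 76.795, y = -105.004, so z ≈ 23.794 ≈ 23.8 km.

(76.8, -105.0, 23.8)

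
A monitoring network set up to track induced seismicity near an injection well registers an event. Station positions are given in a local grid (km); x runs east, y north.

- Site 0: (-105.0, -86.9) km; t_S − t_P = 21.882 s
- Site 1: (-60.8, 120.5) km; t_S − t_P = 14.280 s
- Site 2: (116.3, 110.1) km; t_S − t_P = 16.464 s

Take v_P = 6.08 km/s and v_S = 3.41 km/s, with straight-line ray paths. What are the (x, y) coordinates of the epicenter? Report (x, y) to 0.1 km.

x ≈ 11.7 km, y ≈ 36.6 km

Distance from S−P lag: d = Δt · v_P v_S / (v_P − v_S) = Δt · (6.08·3.41)/(6.08−3.41) ≈ 7.7651·Δt.
So d_Site 0 = 169.92, d_Site 1 = 110.89, d_Site 2 = 127.84 km.
Circle about each station: (x + 105.0)² + (y + 86.9)² = 169.92²; (x + 60.8)² + (y − 120.5)² = 110.89²; (x − 116.3)² + (y − 110.1)² = 127.84².
Subtracting the Site 0 equation from the Site 1 and Site 2 equations removes the quadratic terms:
88.4 x + 414.8 y = 16216.49
442.6 x + 394.0 y = 19600.83
Solving the 2×2 system: x ≈ 11.7, y ≈ 36.6 km.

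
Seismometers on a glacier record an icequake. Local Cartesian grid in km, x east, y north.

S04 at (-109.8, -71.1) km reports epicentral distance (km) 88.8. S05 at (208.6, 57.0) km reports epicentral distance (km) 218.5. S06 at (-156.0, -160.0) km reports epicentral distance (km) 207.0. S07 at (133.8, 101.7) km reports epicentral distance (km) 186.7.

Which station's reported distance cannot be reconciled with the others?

S04

Solve using three stations at a time. Using S05, S06, S07 (subtract circle equations pairwise → linear system) gives (x, y) ≈ (13.2, -40.8).
Distances from that point to each station vs reported:
  S04: calculated 126.7 vs reported 88.8 → residual 37.9 km
  S05: calculated 218.5 vs reported 218.5 → residual 0.0 km
  S06: calculated 207.0 vs reported 207.0 → residual 0.0 km
  S07: calculated 186.7 vs reported 186.7 → residual 0.0 km
S05, S06, S07 are mutually consistent (residuals ≈ 0); S04 is off by 37.9 km.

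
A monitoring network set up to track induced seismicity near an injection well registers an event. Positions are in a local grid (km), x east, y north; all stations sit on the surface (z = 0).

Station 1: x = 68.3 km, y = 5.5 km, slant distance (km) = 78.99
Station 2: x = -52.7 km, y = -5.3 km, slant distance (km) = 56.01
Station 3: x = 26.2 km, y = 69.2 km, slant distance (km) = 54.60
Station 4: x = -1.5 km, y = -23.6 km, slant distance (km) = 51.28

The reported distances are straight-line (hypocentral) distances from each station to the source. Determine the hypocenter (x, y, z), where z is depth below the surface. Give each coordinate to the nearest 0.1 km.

(-7.4, 26.8, 7.4)

Each station gives a sphere (x−x_i)² + (y−y_i)² + z² = d_i² (stations at z=0).
Subtracting the Station 1 sphere from Station 2 and Station 3: z² cancels, leaving linear equations in x and y:
-242.0 x − 21.6 y = 1212.54
-84.2 x + 127.4 y = 4038.20
Solving: x ≈ -7.403, y ≈ 26.804 km (keep extra digits for the depth step; rounded: -7.4, 26.8).
Then from the Station 1 sphere: z² = 78.99² − (x − 68.3)² − (y − 5.5)² with x = -7.403, y = 26.804, so z ≈ 7.390 ≈ 7.4 km.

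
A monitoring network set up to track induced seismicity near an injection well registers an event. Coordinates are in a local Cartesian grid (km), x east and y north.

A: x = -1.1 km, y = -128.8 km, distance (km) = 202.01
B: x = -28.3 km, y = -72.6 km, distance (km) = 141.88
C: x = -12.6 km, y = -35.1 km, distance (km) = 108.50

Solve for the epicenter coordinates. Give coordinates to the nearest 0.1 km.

(-45.8, 68.2)

Circle about each station: (x + 1.1)² + (y + 128.8)² = 202.01²; (x + 28.3)² + (y + 72.6)² = 141.88²; (x + 12.6)² + (y + 35.1)² = 108.50².
Subtracting pairs of circle equations eliminates x²+y² and gives linear equations (the radical axes):
-54.4 x + 112.4 y = 10159.11
-23.0 x + 187.4 y = 13835.91
Solving the 2×2 system: x ≈ -45.8, y ≈ 68.2 km.
Check against A (with the unrounded x, y): √((x + 1.1)²+(y + 128.8)²) = 202.02 ≈ 202.01 km. ✓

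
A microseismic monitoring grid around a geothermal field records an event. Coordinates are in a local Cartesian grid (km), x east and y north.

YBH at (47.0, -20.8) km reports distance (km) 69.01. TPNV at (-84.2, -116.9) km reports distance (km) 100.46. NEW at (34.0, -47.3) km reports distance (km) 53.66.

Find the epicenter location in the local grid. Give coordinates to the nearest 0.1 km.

x ≈ -19.2 km, y ≈ -40.3 km

Circle about each station: (x − 47.0)² + (y + 20.8)² = 69.01²; (x + 84.2)² + (y + 116.9)² = 100.46²; (x − 34.0)² + (y + 47.3)² = 53.66².
Subtracting the YBH equation from the TPNV and NEW equations removes the quadratic terms:
-262.4 x − 192.2 y = 12783.78
-26.0 x − 53.0 y = 2634.63
Solving the 2×2 system: x ≈ -19.2, y ≈ -40.3 km.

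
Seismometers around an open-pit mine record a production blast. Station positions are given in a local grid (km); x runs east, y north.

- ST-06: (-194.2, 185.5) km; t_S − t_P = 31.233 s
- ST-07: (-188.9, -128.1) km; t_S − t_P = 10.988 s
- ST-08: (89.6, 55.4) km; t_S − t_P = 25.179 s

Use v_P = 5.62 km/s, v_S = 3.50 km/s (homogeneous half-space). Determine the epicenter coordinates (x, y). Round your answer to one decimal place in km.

Distance from S−P lag: d = Δt · v_P v_S / (v_P − v_S) = Δt · (5.62·3.50)/(5.62−3.50) ≈ 9.2783·Δt.
So d_ST-06 = 289.79, d_ST-07 = 101.95, d_ST-08 = 233.62 km.
Circle about each station: (x + 194.2)² + (y − 185.5)² = 289.79²; (x + 188.9)² + (y + 128.1)² = 101.95²; (x − 89.6)² + (y − 55.4)² = 233.62².
Subtracting the ST-06 equation from the ST-07 and ST-08 equations removes the quadratic terms:
10.6 x − 627.2 y = 53553.37
567.6 x − 260.2 y = -31626.63
Solving the 2×2 system: x ≈ -95.6, y ≈ -87.0 km.
Check against ST-06 (with the unrounded x, y): √((x + 194.2)²+(y − 185.5)²) = 289.79 ≈ 289.79 km. ✓

(-95.6, -87.0)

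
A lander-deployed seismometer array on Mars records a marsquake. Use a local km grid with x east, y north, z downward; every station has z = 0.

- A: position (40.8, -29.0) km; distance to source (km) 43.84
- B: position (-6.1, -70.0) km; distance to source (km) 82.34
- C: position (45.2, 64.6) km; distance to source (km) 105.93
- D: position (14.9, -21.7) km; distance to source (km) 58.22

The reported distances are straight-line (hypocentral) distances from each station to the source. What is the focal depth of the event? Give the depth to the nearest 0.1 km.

Each station gives a sphere (x−x_i)² + (y−y_i)² + z² = d_i² (stations at z=0).
Subtracting the A sphere from B and C: z² cancels, leaving linear equations in x and y:
-93.8 x − 82.0 y = -2426.36
8.8 x + 187.2 y = -5588.66
Solving: x ≈ 54.193, y ≈ -32.401 km (keep extra digits for the depth step; rounded: 54.2, -32.4).
Then from the A sphere: z² = 43.84² − (x − 40.8)² − (y + 29.0)² with x = 54.193, y = -32.401, so z ≈ 41.605 ≈ 41.6 km.

41.6 km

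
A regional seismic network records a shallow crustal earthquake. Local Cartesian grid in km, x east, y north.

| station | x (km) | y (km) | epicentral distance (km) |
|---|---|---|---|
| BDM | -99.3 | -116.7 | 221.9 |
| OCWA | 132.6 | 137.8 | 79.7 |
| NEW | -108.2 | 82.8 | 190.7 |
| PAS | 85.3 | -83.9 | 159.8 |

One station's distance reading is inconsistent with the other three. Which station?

Solve using three stations at a time. Using OCWA, NEW, PAS (subtract circle equations pairwise → linear system) gives (x, y) ≈ (82.4, 75.9).
Distances from that point to each station vs reported:
  BDM: calculated 264.8 vs reported 221.9 → residual 42.9 km
  OCWA: calculated 79.7 vs reported 79.7 → residual 0.0 km
  NEW: calculated 190.7 vs reported 190.7 → residual 0.0 km
  PAS: calculated 159.8 vs reported 159.8 → residual 0.0 km
OCWA, NEW, PAS are mutually consistent (residuals ≈ 0); BDM is off by 42.9 km.

BDM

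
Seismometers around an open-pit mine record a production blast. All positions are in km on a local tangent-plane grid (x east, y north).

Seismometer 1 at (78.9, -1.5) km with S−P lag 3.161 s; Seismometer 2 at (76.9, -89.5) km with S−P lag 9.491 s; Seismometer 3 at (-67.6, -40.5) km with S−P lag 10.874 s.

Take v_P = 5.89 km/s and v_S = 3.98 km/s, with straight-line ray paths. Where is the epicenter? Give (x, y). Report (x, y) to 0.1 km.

(49.4, 23.7)

Distance from S−P lag: d = Δt · v_P v_S / (v_P − v_S) = Δt · (5.89·3.98)/(5.89−3.98) ≈ 12.2734·Δt.
So d_Seismometer 1 = 38.80, d_Seismometer 2 = 116.49, d_Seismometer 3 = 133.46 km.
Circle about each station: (x − 78.9)² + (y + 1.5)² = 38.80²; (x − 76.9)² + (y + 89.5)² = 116.49²; (x + 67.6)² + (y + 40.5)² = 133.46².
Subtracting the Seismometer 1 equation from the Seismometer 2 and Seismometer 3 equations removes the quadratic terms:
-4.0 x − 176.0 y = -4368.08
-293.0 x − 78.0 y = -16323.58
Solving the 2×2 system: x ≈ 49.4, y ≈ 23.7 km.
Check against Seismometer 1 (with the unrounded x, y): √((x − 78.9)²+(y + 1.5)²) = 38.79 ≈ 38.80 km. ✓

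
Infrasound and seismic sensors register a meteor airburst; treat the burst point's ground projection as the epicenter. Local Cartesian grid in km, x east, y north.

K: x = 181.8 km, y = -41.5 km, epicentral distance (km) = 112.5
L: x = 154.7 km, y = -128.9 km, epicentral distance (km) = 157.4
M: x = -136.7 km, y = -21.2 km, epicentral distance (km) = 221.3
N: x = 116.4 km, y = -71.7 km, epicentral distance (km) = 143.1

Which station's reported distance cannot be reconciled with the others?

N

Solve using three stations at a time. Using K, L, M (subtract circle equations pairwise → linear system) gives (x, y) ≈ (82.2, 10.8).
Distances from that point to each station vs reported:
  K: calculated 112.4 vs reported 112.5 → residual 0.1 km
  L: calculated 157.4 vs reported 157.4 → residual 0.0 km
  M: calculated 221.3 vs reported 221.3 → residual 0.0 km
  N: calculated 89.3 vs reported 143.1 → residual 53.8 km
K, L, M are mutually consistent (residuals ≈ 0); N is off by 53.8 km.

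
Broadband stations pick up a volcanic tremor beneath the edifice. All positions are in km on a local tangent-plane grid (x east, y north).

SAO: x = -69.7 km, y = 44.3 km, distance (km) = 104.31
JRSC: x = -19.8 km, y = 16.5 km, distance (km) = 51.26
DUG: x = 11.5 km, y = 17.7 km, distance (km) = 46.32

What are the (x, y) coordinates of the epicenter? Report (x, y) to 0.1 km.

Circle about each station: (x + 69.7)² + (y − 44.3)² = 104.31²; (x + 19.8)² + (y − 16.5)² = 51.26²; (x − 11.5)² + (y − 17.7)² = 46.32².
Subtracting the SAO equation from the JRSC and DUG equations removes the quadratic terms:
99.8 x − 55.6 y = 2096.70
162.4 x − 53.2 y = 2359.99
Solving the 2×2 system: x ≈ 5.3, y ≈ -28.2 km.

(5.3, -28.2)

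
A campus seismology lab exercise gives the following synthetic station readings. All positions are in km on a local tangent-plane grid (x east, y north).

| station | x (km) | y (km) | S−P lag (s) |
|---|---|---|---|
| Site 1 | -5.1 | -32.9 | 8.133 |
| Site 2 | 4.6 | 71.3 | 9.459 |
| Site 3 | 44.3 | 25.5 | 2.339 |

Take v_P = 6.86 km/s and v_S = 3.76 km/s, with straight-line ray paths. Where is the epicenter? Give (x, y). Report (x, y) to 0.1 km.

(49.7, 6.8)

Distance from S−P lag: d = Δt · v_P v_S / (v_P − v_S) = Δt · (6.86·3.76)/(6.86−3.76) ≈ 8.3205·Δt.
So d_Site 1 = 67.67, d_Site 2 = 78.70, d_Site 3 = 19.46 km.
Circle about each station: (x + 5.1)² + (y + 32.9)² = 67.67²; (x − 4.6)² + (y − 71.3)² = 78.70²; (x − 44.3)² + (y − 25.5)² = 19.46².
Subtracting pairs of circle equations eliminates x²+y² and gives linear equations (the radical axes):
19.4 x + 208.4 y = 2381.97
98.8 x + 116.8 y = 5704.86
Solving the 2×2 system: x ≈ 49.7, y ≈ 6.8 km.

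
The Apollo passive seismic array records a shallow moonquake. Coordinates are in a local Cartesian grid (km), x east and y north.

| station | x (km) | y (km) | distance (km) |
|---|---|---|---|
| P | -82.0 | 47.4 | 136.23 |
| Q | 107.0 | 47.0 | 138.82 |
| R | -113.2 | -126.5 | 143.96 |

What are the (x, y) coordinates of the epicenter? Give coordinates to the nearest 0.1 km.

Circle about each station: (x + 82.0)² + (y − 47.4)² = 136.23²; (x − 107.0)² + (y − 47.0)² = 138.82²; (x + 113.2)² + (y + 126.5)² = 143.96².
Subtracting pairs of circle equations eliminates x²+y² and gives linear equations (the radical axes):
378.0 x − 0.8 y = 3974.86
-62.4 x − 347.8 y = 17679.86
Solving the 2×2 system: x ≈ 10.4, y ≈ -52.7 km.
Check against P (with the unrounded x, y): √((x + 82.0)²+(y − 47.4)²) = 136.23 ≈ 136.23 km. ✓

10.4 km east, -52.7 km north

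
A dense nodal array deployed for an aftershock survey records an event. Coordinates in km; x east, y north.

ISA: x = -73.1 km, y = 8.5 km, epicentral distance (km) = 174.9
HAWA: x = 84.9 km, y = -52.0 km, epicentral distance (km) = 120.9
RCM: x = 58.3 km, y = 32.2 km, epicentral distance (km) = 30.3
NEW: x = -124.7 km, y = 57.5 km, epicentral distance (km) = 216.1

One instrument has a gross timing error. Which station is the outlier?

RCM

Solve using three stations at a time. Using ISA, HAWA, NEW (subtract circle equations pairwise → linear system) gives (x, y) ≈ (91.1, 68.7).
Distances from that point to each station vs reported:
  ISA: calculated 174.9 vs reported 174.9 → residual 0.0 km
  HAWA: calculated 120.8 vs reported 120.9 → residual 0.1 km
  RCM: calculated 49.0 vs reported 30.3 → residual 18.7 km
  NEW: calculated 216.1 vs reported 216.1 → residual 0.0 km
ISA, HAWA, NEW are mutually consistent (residuals ≈ 0); RCM is off by 18.7 km.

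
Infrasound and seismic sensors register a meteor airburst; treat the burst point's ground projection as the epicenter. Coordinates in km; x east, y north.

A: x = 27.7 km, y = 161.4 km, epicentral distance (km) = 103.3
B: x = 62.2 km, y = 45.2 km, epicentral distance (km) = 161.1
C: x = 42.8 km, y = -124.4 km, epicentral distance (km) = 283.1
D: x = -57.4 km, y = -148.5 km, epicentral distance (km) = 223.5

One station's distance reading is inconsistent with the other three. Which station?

D

Solve using three stations at a time. Using A, B, C (subtract circle equations pairwise → linear system) gives (x, y) ≈ (-71.8, 134.4).
Distances from that point to each station vs reported:
  A: calculated 103.1 vs reported 103.3 → residual 0.2 km
  B: calculated 161.0 vs reported 161.1 → residual 0.1 km
  C: calculated 283.0 vs reported 283.1 → residual 0.1 km
  D: calculated 283.3 vs reported 223.5 → residual 59.8 km
A, B, C are mutually consistent (residuals ≈ 0); D is off by 59.8 km.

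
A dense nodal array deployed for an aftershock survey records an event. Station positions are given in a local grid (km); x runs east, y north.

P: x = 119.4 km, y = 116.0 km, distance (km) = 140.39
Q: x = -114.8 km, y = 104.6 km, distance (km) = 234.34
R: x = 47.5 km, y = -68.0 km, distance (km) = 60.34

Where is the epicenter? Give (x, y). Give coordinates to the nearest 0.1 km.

Circle about each station: (x − 119.4)² + (y − 116.0)² = 140.39²; (x + 114.8)² + (y − 104.6)² = 234.34²; (x − 47.5)² + (y + 68.0)² = 60.34².
Subtracting pairs of circle equations eliminates x²+y² and gives linear equations (the radical axes):
-468.4 x − 22.8 y = -38798.04
-143.8 x − 368.0 y = -4763.67
Solving the 2×2 system: x ≈ 83.8, y ≈ -19.8 km.
Check against P (with the unrounded x, y): √((x − 119.4)²+(y − 116.0)²) = 140.39 ≈ 140.39 km. ✓

83.8 km east, -19.8 km north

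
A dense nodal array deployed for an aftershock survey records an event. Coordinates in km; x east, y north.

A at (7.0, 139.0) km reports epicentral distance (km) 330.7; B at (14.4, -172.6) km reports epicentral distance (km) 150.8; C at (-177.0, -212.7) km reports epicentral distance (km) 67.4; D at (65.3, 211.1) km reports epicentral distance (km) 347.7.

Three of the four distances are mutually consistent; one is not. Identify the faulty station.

D

Solve using three stations at a time. Using A, B, C (subtract circle equations pairwise → linear system) gives (x, y) ≈ (-135.8, -159.3).
Distances from that point to each station vs reported:
  A: calculated 330.7 vs reported 330.7 → residual 0.0 km
  B: calculated 150.8 vs reported 150.8 → residual 0.0 km
  C: calculated 67.4 vs reported 67.4 → residual 0.0 km
  D: calculated 421.5 vs reported 347.7 → residual 73.8 km
A, B, C are mutually consistent (residuals ≈ 0); D is off by 73.8 km.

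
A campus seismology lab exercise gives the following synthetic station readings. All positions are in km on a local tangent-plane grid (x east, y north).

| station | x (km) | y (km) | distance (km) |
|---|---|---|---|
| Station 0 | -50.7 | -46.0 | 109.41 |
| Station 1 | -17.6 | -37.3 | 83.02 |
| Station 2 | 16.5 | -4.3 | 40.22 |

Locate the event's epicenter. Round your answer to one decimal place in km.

x ≈ 22.3 km, y ≈ 35.5 km

Circle about each station: (x + 50.7)² + (y + 46.0)² = 109.41²; (x + 17.6)² + (y + 37.3)² = 83.02²; (x − 16.5)² + (y + 4.3)² = 40.22².
Subtracting the Station 0 equation from the Station 1 and Station 2 equations removes the quadratic terms:
66.2 x + 17.4 y = 2092.79
134.4 x + 83.4 y = 5957.15
Solving the 2×2 system: x ≈ 22.3, y ≈ 35.5 km.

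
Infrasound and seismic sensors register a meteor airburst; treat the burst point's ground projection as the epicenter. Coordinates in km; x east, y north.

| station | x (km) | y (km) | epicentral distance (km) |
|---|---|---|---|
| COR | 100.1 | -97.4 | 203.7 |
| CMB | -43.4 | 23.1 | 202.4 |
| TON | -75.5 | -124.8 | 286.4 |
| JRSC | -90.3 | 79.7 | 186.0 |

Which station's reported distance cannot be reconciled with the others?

Solve using three stations at a time. Using COR, TON, JRSC (subtract circle equations pairwise → linear system) gives (x, y) ≈ (93.8, 106.2).
Distances from that point to each station vs reported:
  COR: calculated 203.7 vs reported 203.7 → residual 0.0 km
  CMB: calculated 160.4 vs reported 202.4 → residual 42.0 km
  TON: calculated 286.4 vs reported 286.4 → residual 0.0 km
  JRSC: calculated 186.0 vs reported 186.0 → residual 0.0 km
COR, TON, JRSC are mutually consistent (residuals ≈ 0); CMB is off by 42.0 km.

CMB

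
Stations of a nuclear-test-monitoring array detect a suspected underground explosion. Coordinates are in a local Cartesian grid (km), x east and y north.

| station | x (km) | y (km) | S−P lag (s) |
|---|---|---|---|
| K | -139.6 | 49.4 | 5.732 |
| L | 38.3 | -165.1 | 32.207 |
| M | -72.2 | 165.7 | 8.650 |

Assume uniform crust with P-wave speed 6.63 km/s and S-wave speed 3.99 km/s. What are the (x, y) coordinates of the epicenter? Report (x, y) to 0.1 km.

(-135.7, 106.7)

Distance from S−P lag: d = Δt · v_P v_S / (v_P − v_S) = Δt · (6.63·3.99)/(6.63−3.99) ≈ 10.0203·Δt.
So d_K = 57.44, d_L = 322.73, d_M = 86.68 km.
Circle about each station: (x + 139.6)² + (y − 49.4)² = 57.44²; (x − 38.3)² + (y + 165.1)² = 322.73²; (x + 72.2)² + (y − 165.7)² = 86.68².
Subtracting pairs of circle equations eliminates x²+y² and gives linear equations (the radical axes):
355.8 x − 429.0 y = -94058.92
134.8 x + 232.6 y = 6526.74
Solving the 2×2 system: x ≈ -135.7, y ≈ 106.7 km.
Check against K (with the unrounded x, y): √((x + 139.6)²+(y − 49.4)²) = 57.44 ≈ 57.44 km. ✓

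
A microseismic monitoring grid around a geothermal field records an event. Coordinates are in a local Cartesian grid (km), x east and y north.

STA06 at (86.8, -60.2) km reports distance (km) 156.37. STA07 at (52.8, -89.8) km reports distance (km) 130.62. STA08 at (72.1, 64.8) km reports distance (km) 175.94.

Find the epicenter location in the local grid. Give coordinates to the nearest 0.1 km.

x ≈ -68.4 km, y ≈ -41.1 km

Circle about each station: (x − 86.8)² + (y + 60.2)² = 156.37²; (x − 52.8)² + (y + 89.8)² = 130.62²; (x − 72.1)² + (y − 64.8)² = 175.94².
Subtracting the STA06 equation from the STA07 and STA08 equations removes the quadratic terms:
-68.0 x − 59.2 y = 7083.59
-29.4 x + 250.0 y = -8264.14
Solving the 2×2 system: x ≈ -68.4, y ≈ -41.1 km.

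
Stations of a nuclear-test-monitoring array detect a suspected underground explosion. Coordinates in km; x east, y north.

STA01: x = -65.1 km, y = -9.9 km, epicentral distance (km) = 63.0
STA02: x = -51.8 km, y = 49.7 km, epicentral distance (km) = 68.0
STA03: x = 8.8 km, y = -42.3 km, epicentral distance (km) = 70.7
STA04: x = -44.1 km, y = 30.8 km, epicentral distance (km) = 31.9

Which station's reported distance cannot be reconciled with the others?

Solve using three stations at a time. Using STA01, STA03, STA04 (subtract circle equations pairwise → linear system) gives (x, y) ≈ (-12.7, 25.1).
Distances from that point to each station vs reported:
  STA01: calculated 63.0 vs reported 63.0 → residual 0.0 km
  STA02: calculated 46.2 vs reported 68.0 → residual 21.8 km
  STA03: calculated 70.7 vs reported 70.7 → residual 0.0 km
  STA04: calculated 31.9 vs reported 31.9 → residual 0.0 km
STA01, STA03, STA04 are mutually consistent (residuals ≈ 0); STA02 is off by 21.8 km.

STA02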